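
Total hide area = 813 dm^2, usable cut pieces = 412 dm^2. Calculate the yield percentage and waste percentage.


Yield = 50.7%
Waste = 49.3%


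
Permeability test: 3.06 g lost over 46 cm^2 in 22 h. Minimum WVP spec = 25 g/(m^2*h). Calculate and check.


WVP = 3.06 / (46 x 22) x 10000 = 30.24 g/(m^2*h)
Minimum: 25 g/(m^2*h)
Meets spec: Yes


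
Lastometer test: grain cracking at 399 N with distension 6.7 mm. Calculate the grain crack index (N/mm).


59.6 N/mm


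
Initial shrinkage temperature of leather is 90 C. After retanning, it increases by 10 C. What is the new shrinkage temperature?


100 C


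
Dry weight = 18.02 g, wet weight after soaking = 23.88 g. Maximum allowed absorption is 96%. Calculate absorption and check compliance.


WA = (23.88 - 18.02) / 18.02 x 100 = 32.5%
Maximum allowed: 96%
Compliant: Yes


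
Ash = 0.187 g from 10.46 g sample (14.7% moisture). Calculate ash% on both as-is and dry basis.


As-is ash = 1.79%
Dry-basis ash = 2.10%

As-is ash% = 0.187 / 10.46 x 100 = 1.79%
Dry mass = 10.46 x (100 - 14.7) / 100 = 8.92238 g
Dry-basis ash% = 0.187 / 8.92238 x 100 = 2.10%


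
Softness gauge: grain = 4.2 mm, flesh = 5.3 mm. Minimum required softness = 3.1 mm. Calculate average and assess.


Average softness = 4.75 mm
Meets requirement: Yes


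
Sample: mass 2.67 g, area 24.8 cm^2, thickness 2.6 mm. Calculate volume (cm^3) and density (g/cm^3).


Thickness in cm = 2.6 / 10 = 0.26 cm
Volume = 24.8 x 0.26 = 6.448 cm^3
Density = 2.67 / 6.448 = 0.414 g/cm^3


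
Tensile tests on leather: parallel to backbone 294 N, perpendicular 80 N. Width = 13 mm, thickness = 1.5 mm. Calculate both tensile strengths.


Parallel = 15.08 N/mm^2
Perpendicular = 4.10 N/mm^2

Area = 13 x 1.5 = 19.5 mm^2
TS (parallel) = 294 / 19.5 = 15.08 N/mm^2
TS (perpendicular) = 80 / 19.5 = 4.10 N/mm^2


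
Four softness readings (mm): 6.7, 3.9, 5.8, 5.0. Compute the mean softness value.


Sum = 6.7 + 3.9 + 5.8 + 5.0
Mean = 21.4 / 4 = 5.35 mm


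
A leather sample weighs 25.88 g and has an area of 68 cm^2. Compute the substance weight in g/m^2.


Substance weight = mass / area x 10000
SW = 25.88 / 68 x 10000
SW = 3805.9 g/m^2


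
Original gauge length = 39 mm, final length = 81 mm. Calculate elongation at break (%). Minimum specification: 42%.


Extension = 81 - 39 = 42 mm
Elongation = 42 / 39 x 100 = 107.7%
Minimum required: 42%
Meets specification: Yes


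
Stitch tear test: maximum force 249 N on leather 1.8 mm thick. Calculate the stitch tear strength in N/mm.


Stitch tear strength = force / thickness
STS = 249 / 1.8 = 138.3 N/mm


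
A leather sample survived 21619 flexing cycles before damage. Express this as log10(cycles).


4.33

log10(21619) = 4.33


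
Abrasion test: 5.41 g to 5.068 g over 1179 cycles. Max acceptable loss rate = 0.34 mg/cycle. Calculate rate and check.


Rate = 0.290 mg/cycle
Passes: Yes

Loss = 5.41 - 5.068 = 0.342 g
Rate = 0.342 g / 1179 cycles x 1000 = 0.290 mg/cycle
Max = 0.34 mg/cycle
Passes: Yes


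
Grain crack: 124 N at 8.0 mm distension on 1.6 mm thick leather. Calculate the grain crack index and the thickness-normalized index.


Crack index = 15.5 N/mm
Normalized index = 9.7 N/mm per mm

Crack index = 124 / 8.0 = 15.5 N/mm
Normalized = 15.5 / 1.6 = 9.7 N/mm per mm


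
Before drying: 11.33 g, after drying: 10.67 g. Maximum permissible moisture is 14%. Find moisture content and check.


Moisture content = 5.8%
Acceptable: Yes

MC = (11.33 - 10.67) / 11.33 x 100 = 5.8%
Maximum: 14%
Acceptable: Yes


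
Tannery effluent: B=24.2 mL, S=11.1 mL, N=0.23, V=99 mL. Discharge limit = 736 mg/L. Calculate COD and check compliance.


COD = 243.5 mg/L
Compliant: Yes

COD = (24.2 - 11.1) x 0.23 x 8000 / 99 = 243.5 mg/L
Limit: 736 mg/L
Compliant: Yes


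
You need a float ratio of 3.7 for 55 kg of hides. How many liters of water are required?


203.5 L

Water = hide weight x target ratio
Water = 55 x 3.7 = 203.5 L


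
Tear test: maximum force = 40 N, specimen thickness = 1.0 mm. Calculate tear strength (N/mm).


Tear strength = force / thickness
Tear = 40 / 1.0 = 40.0 N/mm


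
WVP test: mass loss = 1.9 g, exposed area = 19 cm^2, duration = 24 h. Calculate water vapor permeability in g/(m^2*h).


WVP = mass_loss / (area x time) x 10000
WVP = 1.9 / (19 x 24) x 10000
WVP = 1.9 / 456 x 10000 = 41.67 g/(m^2*h)


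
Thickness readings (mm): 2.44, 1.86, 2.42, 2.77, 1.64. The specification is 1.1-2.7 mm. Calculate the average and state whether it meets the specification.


Average = 2.23 mm
Within specification: Yes

Sum = 11.13
Average = 11.13 / 5 = 2.23 mm
Specification range: 1.1 to 2.7 mm
Within spec: Yes


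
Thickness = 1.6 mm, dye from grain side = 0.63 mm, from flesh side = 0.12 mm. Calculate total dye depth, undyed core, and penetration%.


Total dyed = 0.63 + 0.12 = 0.75 mm
Undyed core = 1.6 - 0.75 = 0.85 mm
Penetration = 0.75 / 1.6 x 100 = 46.9%


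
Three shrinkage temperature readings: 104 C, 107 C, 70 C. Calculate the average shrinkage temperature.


Average = (104 + 107 + 70) / 3
Average = 281 / 3 = 93.7 C


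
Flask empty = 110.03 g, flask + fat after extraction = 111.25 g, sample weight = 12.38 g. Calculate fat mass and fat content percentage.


Fat mass = 111.25 - 110.03 = 1.22 g
Fat% = 1.22 / 12.38 x 100 = 9.9%


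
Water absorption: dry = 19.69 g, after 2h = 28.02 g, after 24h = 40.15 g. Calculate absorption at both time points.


2h absorption = 42.3%
24h absorption = 103.9%


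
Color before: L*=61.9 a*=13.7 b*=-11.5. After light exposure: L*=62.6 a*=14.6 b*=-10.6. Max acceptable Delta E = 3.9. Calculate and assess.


dL = 0.7, da = 0.9, db = 0.9
dE = sqrt((0.7)^2 + (0.9)^2 + (0.9)^2) = 1.45
Max = 3.9
Passes: Yes


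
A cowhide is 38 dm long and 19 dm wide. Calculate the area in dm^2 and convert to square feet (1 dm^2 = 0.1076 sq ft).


722 dm^2
77.69 sq ft

Area = 38 x 19 = 722 dm^2
Conversion: 722 x 0.1076 = 77.69 sq ft


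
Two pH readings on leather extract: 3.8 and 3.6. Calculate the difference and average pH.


Difference = |3.8 - 3.6| = 0.2
Average = (3.8 + 3.6) / 2 = 3.70


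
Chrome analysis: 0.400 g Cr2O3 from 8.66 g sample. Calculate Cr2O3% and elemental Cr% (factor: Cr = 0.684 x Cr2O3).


Cr2O3 = 4.62%
Cr = 3.16%

Cr2O3% = 0.400 / 8.66 x 100 = 4.62%
Cr% = 4.62 x 0.684 = 3.16%


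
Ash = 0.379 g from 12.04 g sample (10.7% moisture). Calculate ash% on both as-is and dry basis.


As-is ash = 3.15%
Dry-basis ash = 3.53%

As-is ash% = 0.379 / 12.04 x 100 = 3.15%
Dry mass = 12.04 x (100 - 10.7) / 100 = 10.75172 g
Dry-basis ash% = 0.379 / 10.75172 x 100 = 3.53%


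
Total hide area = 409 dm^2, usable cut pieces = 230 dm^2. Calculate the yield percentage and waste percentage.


Yield = 230 / 409 x 100 = 56.2%
Waste = 409 - 230 = 179 dm^2
Waste% = 100 - 56.2 = 43.8%


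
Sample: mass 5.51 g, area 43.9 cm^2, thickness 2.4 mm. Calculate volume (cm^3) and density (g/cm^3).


Volume = 10.536 cm^3
Density = 0.523 g/cm^3

Thickness in cm = 2.4 / 10 = 0.24 cm
Volume = 43.9 x 0.24 = 10.536 cm^3
Density = 5.51 / 10.536 = 0.523 g/cm^3


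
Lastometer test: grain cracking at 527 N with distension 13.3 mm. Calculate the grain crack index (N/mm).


Grain crack index = force / distension
Index = 527 / 13.3 = 39.6 N/mm


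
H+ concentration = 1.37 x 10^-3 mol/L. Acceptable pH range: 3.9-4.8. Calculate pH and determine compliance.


pH = 2.86
Compliant: No


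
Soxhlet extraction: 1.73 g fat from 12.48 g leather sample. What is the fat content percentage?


Fat content = 1.73 / 12.48 x 100
Fat = 13.9%


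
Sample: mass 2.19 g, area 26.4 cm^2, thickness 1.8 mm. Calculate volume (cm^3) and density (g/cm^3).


Volume = 4.752 cm^3
Density = 0.461 g/cm^3

Thickness in cm = 1.8 / 10 = 0.18 cm
Volume = 26.4 x 0.18 = 4.752 cm^3
Density = 2.19 / 4.752 = 0.461 g/cm^3


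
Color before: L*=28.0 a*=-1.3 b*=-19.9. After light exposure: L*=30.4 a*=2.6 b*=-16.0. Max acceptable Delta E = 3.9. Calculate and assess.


Delta E = 6.01
Passes: No

dL = 2.4, da = 3.9, db = 3.9
dE = sqrt((2.4)^2 + (3.9)^2 + (3.9)^2) = 6.01
Max = 3.9
Passes: No


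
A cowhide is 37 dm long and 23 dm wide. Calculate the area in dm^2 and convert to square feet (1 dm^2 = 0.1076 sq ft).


851 dm^2
91.57 sq ft


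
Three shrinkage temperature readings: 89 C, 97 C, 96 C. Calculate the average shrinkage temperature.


Average = (89 + 97 + 96) / 3
Average = 282 / 3 = 94.0 C


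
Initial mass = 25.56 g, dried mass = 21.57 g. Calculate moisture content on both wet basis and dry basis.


Moisture lost = 25.56 - 21.57 = 3.99 g
Wet basis MC = 3.99 / 25.56 x 100 = 15.6%
Dry basis MC = 3.99 / 21.57 x 100 = 18.5%


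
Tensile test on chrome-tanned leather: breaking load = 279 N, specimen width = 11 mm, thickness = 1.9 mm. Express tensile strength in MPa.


Cross-section = 11 x 1.9 = 20.9 mm^2
TS = 279 / 20.9 = 13.35 MPa
(1 N/mm^2 = 1 MPa)


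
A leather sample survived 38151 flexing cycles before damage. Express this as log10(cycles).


log10(38151) = 4.58


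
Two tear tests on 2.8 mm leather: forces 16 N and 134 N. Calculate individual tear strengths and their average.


Tear 1 = 5.7 N/mm
Tear 2 = 47.9 N/mm
Average = 26.8 N/mm


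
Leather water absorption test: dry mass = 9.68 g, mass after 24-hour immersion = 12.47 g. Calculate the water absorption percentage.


28.8%

Water absorbed = 12.47 - 9.68 = 2.79 g
WA% = 2.79 / 9.68 x 100 = 28.8%


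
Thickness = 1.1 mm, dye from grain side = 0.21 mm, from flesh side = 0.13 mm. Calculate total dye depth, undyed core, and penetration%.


Total dyed = 0.21 + 0.13 = 0.34 mm
Undyed core = 1.1 - 0.34 = 0.76 mm
Penetration = 0.34 / 1.1 x 100 = 30.9%


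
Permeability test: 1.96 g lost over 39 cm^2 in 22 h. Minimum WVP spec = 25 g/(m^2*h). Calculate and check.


WVP = 22.84 g/(m^2*h)
Meets specification: No


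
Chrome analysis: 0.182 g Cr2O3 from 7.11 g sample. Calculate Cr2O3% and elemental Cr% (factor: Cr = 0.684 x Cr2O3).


Cr2O3% = 0.182 / 7.11 x 100 = 2.56%
Cr% = 2.56 x 0.684 = 1.75%


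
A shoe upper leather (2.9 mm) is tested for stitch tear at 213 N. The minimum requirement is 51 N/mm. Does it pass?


STS = 213 / 2.9 = 73.4 N/mm
Minimum required: 51 N/mm
Passes: Yes


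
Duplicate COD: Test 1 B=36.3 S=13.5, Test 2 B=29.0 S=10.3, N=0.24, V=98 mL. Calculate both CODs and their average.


COD1 = (36.3 - 13.5) x 0.24 x 8000 / 98 = 446.7 mg/L
COD2 = (29.0 - 10.3) x 0.24 x 8000 / 98 = 366.4 mg/L
Average = (446.7 + 366.4) / 2 = 406.6 mg/L


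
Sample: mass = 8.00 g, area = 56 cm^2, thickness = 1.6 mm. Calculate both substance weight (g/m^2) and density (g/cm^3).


SW = 8.00 / 56 x 10000 = 1428.6 g/m^2
Volume = 56 x 1.6 / 10 = 8.96 cm^3
Density = 8.00 / 8.96 = 0.893 g/cm^3


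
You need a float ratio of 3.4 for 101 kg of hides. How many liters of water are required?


343.4 L

Water = hide weight x target ratio
Water = 101 x 3.4 = 343.4 L


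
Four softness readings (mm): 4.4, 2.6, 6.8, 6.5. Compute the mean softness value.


5.08 mm

Sum = 4.4 + 2.6 + 6.8 + 6.5
Mean = 20.3 / 4 = 5.08 mm


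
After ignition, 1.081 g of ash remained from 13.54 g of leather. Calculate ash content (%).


7.98%


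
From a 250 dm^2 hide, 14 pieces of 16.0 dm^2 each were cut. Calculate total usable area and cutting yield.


Total usable = 14 x 16.0 = 224.0 dm^2
Yield = 224.0 / 250 x 100 = 89.6%


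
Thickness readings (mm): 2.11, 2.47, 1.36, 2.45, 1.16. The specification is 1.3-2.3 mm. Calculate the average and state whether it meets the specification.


Sum = 9.55
Average = 9.55 / 5 = 1.91 mm
Specification range: 1.3 to 2.3 mm
Within spec: Yes


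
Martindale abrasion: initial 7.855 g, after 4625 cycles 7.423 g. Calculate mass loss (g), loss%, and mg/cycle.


Mass loss = 0.432 g
Loss = 5.50%
Rate = 0.093 mg/cycle

Loss = 7.855 - 7.423 = 0.432 g
Loss% = 0.432 / 7.855 x 100 = 5.50%
Rate = 0.432 / 4625 x 1000 = 0.093 mg/cycle


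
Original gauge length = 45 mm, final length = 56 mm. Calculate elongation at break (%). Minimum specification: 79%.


Elongation = 24.4%
Meets spec: No


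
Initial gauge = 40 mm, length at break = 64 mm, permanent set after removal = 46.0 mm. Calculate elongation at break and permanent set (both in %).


Elongation at break = 60.0%
Permanent set = 15.0%

Elongation at break = (64 - 40) / 40 x 100 = 60.0%
Permanent set = (46.0 - 40) / 40 x 100 = 15.0%


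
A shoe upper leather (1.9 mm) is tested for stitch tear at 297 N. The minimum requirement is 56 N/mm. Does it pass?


STS = 156.3 N/mm
Passes: Yes


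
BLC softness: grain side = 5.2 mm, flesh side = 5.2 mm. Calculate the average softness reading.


5.20 mm

Average = (5.2 + 5.2) / 2
Average = 5.20 mm


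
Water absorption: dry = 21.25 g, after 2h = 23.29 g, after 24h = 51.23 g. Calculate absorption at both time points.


2h absorption = 9.6%
24h absorption = 141.1%


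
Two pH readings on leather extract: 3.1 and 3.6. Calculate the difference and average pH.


Difference = |3.1 - 3.6| = 0.5
Average = (3.1 + 3.6) / 2 = 3.35


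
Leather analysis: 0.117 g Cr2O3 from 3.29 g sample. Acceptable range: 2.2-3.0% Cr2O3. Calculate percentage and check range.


Cr2O3 = 3.56%
Within range: No


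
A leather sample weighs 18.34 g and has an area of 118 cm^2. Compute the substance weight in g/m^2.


Substance weight = mass / area x 10000
SW = 18.34 / 118 x 10000
SW = 1554.2 g/m^2


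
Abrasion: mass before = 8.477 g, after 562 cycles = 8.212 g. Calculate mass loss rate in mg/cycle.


Mass loss = 8.477 - 8.212 = 0.265 g
Rate = 0.265 / 562 x 1000 = 0.472 mg/cycle


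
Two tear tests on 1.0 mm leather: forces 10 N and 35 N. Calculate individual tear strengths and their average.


Tear 1 = 10.0 N/mm
Tear 2 = 35.0 N/mm
Average = 22.5 N/mm


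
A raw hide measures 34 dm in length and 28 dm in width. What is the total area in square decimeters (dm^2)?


Area = length x width
Area = 34 x 28 = 952 dm^2


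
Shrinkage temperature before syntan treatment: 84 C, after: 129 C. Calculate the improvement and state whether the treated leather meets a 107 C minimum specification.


Improvement = 45 C
Meets 107 C spec: Yes

Improvement = 129 - 84 = 45 C
Spec check: 129 C >= 107 C? Yes


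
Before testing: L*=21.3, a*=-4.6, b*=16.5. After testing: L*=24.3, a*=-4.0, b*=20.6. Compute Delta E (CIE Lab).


Delta E = 5.12

dL = 24.3 - 21.3 = 3.0
da = -4.0 - (-4.6) = 0.6
db = 20.6 - 16.5 = 4.1
dE = sqrt((3.0)^2 + (0.6)^2 + (4.1)^2) = 5.12


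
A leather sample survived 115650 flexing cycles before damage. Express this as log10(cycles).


5.06


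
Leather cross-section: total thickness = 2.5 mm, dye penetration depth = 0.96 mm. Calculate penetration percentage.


Penetration% = 0.96 / 2.5 x 100
Penetration = 38.4%


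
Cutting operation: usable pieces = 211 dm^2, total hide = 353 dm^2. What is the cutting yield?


59.8%

Yield = usable / total x 100
Yield = 211 / 353 x 100 = 59.8%


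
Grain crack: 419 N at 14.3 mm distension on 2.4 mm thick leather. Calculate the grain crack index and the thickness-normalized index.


Crack index = 419 / 14.3 = 29.3 N/mm
Normalized = 29.3 / 2.4 = 12.2 N/mm per mm


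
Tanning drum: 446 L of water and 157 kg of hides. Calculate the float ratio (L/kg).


Float ratio = water / hide weight
Ratio = 446 / 157 = 2.8


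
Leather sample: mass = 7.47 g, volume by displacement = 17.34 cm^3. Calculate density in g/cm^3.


Density = mass / volume
Density = 7.47 / 17.34 = 0.431 g/cm^3


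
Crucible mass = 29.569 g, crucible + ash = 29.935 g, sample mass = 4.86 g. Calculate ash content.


Ash mass = 0.366 g
Ash content = 7.53%

Ash mass = 29.935 - 29.569 = 0.366 g
Ash% = 0.366 / 4.86 x 100 = 7.53%


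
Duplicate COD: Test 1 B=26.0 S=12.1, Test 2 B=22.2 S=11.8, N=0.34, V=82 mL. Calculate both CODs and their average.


COD1 = 461.1 mg/L
COD2 = 345.0 mg/L
Average = 403.1 mg/L


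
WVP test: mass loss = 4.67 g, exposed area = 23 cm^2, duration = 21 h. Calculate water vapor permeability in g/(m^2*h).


96.69 g/(m^2*h)


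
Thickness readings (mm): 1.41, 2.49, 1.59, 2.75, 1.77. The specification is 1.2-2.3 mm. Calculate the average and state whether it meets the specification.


Sum = 10.01
Average = 10.01 / 5 = 2.00 mm
Specification range: 1.2 to 2.3 mm
Within spec: Yes


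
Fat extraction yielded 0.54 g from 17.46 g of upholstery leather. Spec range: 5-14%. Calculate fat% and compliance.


Fat content = 3.1%
Compliant: No

Fat% = 0.54 / 17.46 x 100 = 3.1%
Spec range: 5-14%
Compliant: No


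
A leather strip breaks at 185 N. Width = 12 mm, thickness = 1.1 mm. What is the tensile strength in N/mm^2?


14.02 N/mm^2

Cross-sectional area = 12 x 1.1 = 13.2 mm^2
Tensile strength = 185 / 13.2 = 14.02 N/mm^2


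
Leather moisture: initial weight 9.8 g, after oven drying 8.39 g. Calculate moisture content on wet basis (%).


14.4%

Moisture = 9.8 - 8.39 = 1.41 g
MC = 1.41 / 9.8 x 100 = 14.4%


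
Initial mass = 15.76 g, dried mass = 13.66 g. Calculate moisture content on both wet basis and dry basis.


Moisture lost = 15.76 - 13.66 = 2.10 g
Wet basis MC = 2.10 / 15.76 x 100 = 13.3%
Dry basis MC = 2.10 / 13.66 x 100 = 15.4%


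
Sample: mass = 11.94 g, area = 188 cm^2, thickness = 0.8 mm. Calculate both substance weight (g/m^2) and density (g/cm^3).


Substance weight = 635.1 g/m^2
Density = 0.794 g/cm^3


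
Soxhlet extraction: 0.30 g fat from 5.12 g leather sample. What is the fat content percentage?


Fat content = 0.30 / 5.12 x 100
Fat = 5.9%


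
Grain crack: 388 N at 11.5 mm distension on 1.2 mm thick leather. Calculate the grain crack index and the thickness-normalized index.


Crack index = 33.7 N/mm
Normalized index = 28.1 N/mm per mm


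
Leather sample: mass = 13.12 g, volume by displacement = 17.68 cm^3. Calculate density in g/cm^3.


Density = mass / volume
Density = 13.12 / 17.68 = 0.742 g/cm^3


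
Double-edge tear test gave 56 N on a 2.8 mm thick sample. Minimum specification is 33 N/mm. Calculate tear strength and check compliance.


Tear strength = 56 / 2.8 = 20.0 N/mm
Required minimum = 33 N/mm
Compliant: No


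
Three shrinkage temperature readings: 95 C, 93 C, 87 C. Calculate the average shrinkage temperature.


91.7 C

Average = (95 + 93 + 87) / 3
Average = 275 / 3 = 91.7 C


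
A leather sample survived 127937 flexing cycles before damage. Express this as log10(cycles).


log10(127937) = 5.11


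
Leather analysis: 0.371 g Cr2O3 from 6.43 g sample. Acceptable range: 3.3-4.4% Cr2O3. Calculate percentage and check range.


Cr2O3% = 0.371 / 6.43 x 100 = 5.77%
Acceptable range: 3.3 to 4.4%
Within range: No


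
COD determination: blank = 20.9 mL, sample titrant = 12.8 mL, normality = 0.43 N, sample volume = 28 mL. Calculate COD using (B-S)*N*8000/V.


COD = (20.9 - 12.8) x 0.43 x 8000 / 28
COD = 8.1 x 0.43 x 8000 / 28
COD = 995.1 mg/L


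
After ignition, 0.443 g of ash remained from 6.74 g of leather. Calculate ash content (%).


6.57%


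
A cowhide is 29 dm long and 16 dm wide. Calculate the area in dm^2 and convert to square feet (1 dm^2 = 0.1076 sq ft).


Area = 29 x 16 = 464 dm^2
Conversion: 464 x 0.1076 = 49.93 sq ft


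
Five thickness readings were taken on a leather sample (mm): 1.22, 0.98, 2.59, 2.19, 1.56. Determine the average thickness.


Sum = 1.22 + 0.98 + 2.59 + 2.19 + 1.56 = 8.54
Average = 8.54 / 5 = 1.71 mm


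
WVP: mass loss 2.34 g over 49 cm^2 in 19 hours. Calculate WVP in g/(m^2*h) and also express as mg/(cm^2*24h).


WVP = 25.13 g/(m^2*h)
Daily rate = 60.32 mg/(cm^2*24h)


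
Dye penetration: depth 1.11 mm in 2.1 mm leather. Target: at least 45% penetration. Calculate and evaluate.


Penetration = 52.9%
Meets target: Yes

Penetration = 1.11 / 2.1 x 100 = 52.9%
Target: 45%
Meets target: Yes


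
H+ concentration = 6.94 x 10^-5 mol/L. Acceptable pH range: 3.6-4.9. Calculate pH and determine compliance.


pH = -log10(6.94 x 10^-5) = 4.16
Range: 3.6 to 4.9
Compliant: Yes


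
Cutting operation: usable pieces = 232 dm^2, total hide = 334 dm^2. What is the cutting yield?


Yield = usable / total x 100
Yield = 232 / 334 x 100 = 69.5%


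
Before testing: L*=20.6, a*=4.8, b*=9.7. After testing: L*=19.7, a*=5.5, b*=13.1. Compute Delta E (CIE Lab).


dL = 19.7 - 20.6 = -0.9
da = 5.5 - 4.8 = 0.7
db = 13.1 - 9.7 = 3.4
dE = sqrt((-0.9)^2 + (0.7)^2 + (3.4)^2) = 3.59


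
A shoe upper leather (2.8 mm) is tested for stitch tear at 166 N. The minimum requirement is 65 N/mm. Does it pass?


STS = 59.3 N/mm
Passes: No

STS = 166 / 2.8 = 59.3 N/mm
Minimum required: 65 N/mm
Passes: No


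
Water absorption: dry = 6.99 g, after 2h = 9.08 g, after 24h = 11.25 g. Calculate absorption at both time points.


WA (2h) = (9.08 - 6.99) / 6.99 x 100 = 29.9%
WA (24h) = (11.25 - 6.99) / 6.99 x 100 = 60.9%


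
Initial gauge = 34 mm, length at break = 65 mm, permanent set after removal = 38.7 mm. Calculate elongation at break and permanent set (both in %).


Elongation at break = (65 - 34) / 34 x 100 = 91.2%
Permanent set = (38.7 - 34) / 34 x 100 = 13.8%


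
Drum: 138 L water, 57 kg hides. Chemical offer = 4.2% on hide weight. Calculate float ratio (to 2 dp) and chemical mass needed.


Float ratio = 2.42
Chemical needed = 2.394 kg


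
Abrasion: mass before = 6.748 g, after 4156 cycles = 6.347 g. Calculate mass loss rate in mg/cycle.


Mass loss = 6.748 - 6.347 = 0.401 g
Rate = 0.401 / 4156 x 1000 = 0.096 mg/cycle


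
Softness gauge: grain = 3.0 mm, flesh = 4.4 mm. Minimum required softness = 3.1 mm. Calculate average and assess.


Average = (3.0 + 4.4) / 2 = 3.70 mm
Minimum = 3.1 mm
Meets requirement: Yes


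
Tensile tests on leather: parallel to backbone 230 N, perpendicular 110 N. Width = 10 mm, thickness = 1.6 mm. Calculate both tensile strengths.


Parallel = 14.38 N/mm^2
Perpendicular = 6.88 N/mm^2

Area = 10 x 1.6 = 16.0 mm^2
TS (parallel) = 230 / 16.0 = 14.38 N/mm^2
TS (perpendicular) = 110 / 16.0 = 6.88 N/mm^2


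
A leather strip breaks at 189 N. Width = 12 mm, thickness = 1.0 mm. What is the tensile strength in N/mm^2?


15.75 N/mm^2


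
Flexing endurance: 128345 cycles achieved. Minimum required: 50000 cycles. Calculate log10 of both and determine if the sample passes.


Achieved: log10 = 5.11
Required: log10 = 4.70
Passes: Yes


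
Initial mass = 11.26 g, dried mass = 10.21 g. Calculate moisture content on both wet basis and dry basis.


Wet basis = 9.3%
Dry basis = 10.3%

Moisture lost = 11.26 - 10.21 = 1.05 g
Wet basis MC = 1.05 / 11.26 x 100 = 9.3%
Dry basis MC = 1.05 / 10.21 x 100 = 10.3%


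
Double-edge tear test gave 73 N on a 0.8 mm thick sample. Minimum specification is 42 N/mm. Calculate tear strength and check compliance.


Tear strength = 91.3 N/mm
Compliant: Yes


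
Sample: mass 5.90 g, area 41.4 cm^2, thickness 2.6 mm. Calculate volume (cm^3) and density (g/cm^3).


Thickness in cm = 2.6 / 10 = 0.26 cm
Volume = 41.4 x 0.26 = 10.764 cm^3
Density = 5.90 / 10.764 = 0.548 g/cm^3


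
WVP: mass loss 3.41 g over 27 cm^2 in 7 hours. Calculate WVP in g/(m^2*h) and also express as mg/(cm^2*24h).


WVP = 180.42 g/(m^2*h)
Daily rate = 433.02 mg/(cm^2*24h)

WVP = 3.41 / (27 x 7) x 10000 = 180.42 g/(m^2*h)
Mass loss in mg = 3.41 x 1000 = 3410 mg
Per cm^2 per 24h in mg: 3410 x 24 / (27 x 7) = 81840 / 189 = 433.02 mg/(cm^2*24h)


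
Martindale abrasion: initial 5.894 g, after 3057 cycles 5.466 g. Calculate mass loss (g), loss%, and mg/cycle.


Mass loss = 0.428 g
Loss = 7.26%
Rate = 0.140 mg/cycle

Loss = 5.894 - 5.466 = 0.428 g
Loss% = 0.428 / 5.894 x 100 = 7.26%
Rate = 0.428 / 3057 x 1000 = 0.140 mg/cycle


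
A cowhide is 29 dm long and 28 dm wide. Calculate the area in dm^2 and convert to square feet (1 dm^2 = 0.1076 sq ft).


812 dm^2
87.37 sq ft


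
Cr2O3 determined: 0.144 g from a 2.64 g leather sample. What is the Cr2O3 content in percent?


Cr2O3% = 0.144 / 2.64 x 100
Cr2O3% = 5.45%


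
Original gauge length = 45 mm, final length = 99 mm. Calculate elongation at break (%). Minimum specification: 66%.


Extension = 99 - 45 = 54 mm
Elongation = 54 / 45 x 100 = 120.0%
Minimum required: 66%
Meets specification: Yes


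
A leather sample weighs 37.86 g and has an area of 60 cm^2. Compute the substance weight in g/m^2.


6310.0 g/m^2


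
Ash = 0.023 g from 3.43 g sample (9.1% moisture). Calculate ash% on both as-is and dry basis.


As-is ash% = 0.023 / 3.43 x 100 = 0.67%
Dry mass = 3.43 x (100 - 9.1) / 100 = 3.11787 g
Dry-basis ash% = 0.023 / 3.11787 x 100 = 0.74%


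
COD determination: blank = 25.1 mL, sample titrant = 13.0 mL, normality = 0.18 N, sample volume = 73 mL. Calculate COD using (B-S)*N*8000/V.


238.7 mg/L

COD = (25.1 - 13.0) x 0.18 x 8000 / 73
COD = 12.1 x 0.18 x 8000 / 73
COD = 238.7 mg/L


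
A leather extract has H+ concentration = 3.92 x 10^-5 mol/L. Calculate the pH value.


pH = 4.41


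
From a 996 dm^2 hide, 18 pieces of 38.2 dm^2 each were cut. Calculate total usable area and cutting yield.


Usable area = 687.6 dm^2
Yield = 69.0%


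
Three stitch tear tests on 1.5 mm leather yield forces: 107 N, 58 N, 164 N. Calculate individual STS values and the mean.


STS1 = 107 / 1.5 = 71.3 N/mm
STS2 = 58 / 1.5 = 38.7 N/mm
STS3 = 164 / 1.5 = 109.3 N/mm
Mean = (71.3 + 38.7 + 109.3) / 3 = 73.1 N/mm


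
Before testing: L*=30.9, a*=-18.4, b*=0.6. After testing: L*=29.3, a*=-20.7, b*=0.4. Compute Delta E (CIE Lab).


dL = 29.3 - 30.9 = -1.6
da = -20.7 - (-18.4) = -2.3
db = 0.4 - 0.6 = -0.2
dE = sqrt((-1.6)^2 + (-2.3)^2 + (-0.2)^2) = 2.81


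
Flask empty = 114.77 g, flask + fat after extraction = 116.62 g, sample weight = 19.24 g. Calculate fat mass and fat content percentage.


Fat mass = 116.62 - 114.77 = 1.85 g
Fat% = 1.85 / 19.24 x 100 = 9.6%


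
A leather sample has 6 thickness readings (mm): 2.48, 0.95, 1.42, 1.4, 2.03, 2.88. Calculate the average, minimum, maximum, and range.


Sum = 11.16
Average = 11.16 / 6 = 1.86 mm
Minimum = 0.95 mm
Maximum = 2.88 mm
Range = 2.88 - 0.95 = 1.93 mm


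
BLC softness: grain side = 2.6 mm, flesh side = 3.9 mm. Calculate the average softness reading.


3.25 mm


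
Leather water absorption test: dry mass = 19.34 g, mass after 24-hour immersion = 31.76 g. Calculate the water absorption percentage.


Water absorbed = 31.76 - 19.34 = 12.42 g
WA% = 12.42 / 19.34 x 100 = 64.2%


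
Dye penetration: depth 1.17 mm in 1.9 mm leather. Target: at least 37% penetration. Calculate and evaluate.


Penetration = 1.17 / 1.9 x 100 = 61.6%
Target: 37%
Meets target: Yes


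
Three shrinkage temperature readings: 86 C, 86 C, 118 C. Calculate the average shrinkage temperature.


96.7 C

Average = (86 + 86 + 118) / 3
Average = 290 / 3 = 96.7 C


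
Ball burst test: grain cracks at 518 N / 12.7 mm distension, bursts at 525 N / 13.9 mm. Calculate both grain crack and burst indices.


Crack index = 40.8 N/mm
Burst index = 37.8 N/mm

Crack index = 518 / 12.7 = 40.8 N/mm
Burst index = 525 / 13.9 = 37.8 N/mm


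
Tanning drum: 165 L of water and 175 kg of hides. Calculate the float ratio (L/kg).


0.9

Float ratio = water / hide weight
Ratio = 165 / 175 = 0.9


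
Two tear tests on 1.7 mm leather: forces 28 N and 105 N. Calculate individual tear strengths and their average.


Tear 1 = 28 / 1.7 = 16.5 N/mm
Tear 2 = 105 / 1.7 = 61.8 N/mm
Average = (16.5 + 61.8) / 2 = 39.2 N/mm


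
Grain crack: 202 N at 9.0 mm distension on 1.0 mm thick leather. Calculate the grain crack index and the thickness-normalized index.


Crack index = 202 / 9.0 = 22.4 N/mm
Normalized = 22.4 / 1.0 = 22.4 N/mm per mm


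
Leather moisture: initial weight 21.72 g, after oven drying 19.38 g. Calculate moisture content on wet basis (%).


Moisture = 21.72 - 19.38 = 2.34 g
MC = 2.34 / 21.72 x 100 = 10.8%


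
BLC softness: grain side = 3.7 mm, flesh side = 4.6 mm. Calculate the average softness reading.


Average = (3.7 + 4.6) / 2
Average = 4.15 mm


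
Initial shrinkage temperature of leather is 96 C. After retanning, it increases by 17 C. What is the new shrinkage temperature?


113 C


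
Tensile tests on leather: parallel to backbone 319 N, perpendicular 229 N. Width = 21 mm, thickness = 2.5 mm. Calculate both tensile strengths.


Parallel = 6.08 N/mm^2
Perpendicular = 4.36 N/mm^2

Area = 21 x 2.5 = 52.5 mm^2
TS (parallel) = 319 / 52.5 = 6.08 N/mm^2
TS (perpendicular) = 229 / 52.5 = 4.36 N/mm^2


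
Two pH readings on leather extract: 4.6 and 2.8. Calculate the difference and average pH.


Difference = 1.8
Average pH = 3.70

Difference = |4.6 - 2.8| = 1.8
Average = (4.6 + 2.8) / 2 = 3.70


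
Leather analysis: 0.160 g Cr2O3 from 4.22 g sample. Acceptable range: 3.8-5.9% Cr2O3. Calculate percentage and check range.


Cr2O3 = 3.79%
Within range: No

Cr2O3% = 0.160 / 4.22 x 100 = 3.79%
Acceptable range: 3.8 to 5.9%
Within range: No


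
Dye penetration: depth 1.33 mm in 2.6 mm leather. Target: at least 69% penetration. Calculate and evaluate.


Penetration = 51.2%
Meets target: No

Penetration = 1.33 / 2.6 x 100 = 51.2%
Target: 69%
Meets target: No


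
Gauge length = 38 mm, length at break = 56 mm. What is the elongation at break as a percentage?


Extension = 56 - 38 = 18 mm
Elongation = 18 / 38 x 100 = 47.4%


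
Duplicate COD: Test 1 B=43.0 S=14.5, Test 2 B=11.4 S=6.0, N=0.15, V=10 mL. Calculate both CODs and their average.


COD1 = (43.0 - 14.5) x 0.15 x 8000 / 10 = 3420.0 mg/L
COD2 = (11.4 - 6.0) x 0.15 x 8000 / 10 = 648.0 mg/L
Average = (3420.0 + 648.0) / 2 = 2034.0 mg/L


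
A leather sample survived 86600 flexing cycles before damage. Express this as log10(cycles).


4.94

log10(86600) = 4.94


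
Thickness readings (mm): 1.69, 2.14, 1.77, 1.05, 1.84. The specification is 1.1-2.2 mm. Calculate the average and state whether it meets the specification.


Average = 1.70 mm
Within specification: Yes


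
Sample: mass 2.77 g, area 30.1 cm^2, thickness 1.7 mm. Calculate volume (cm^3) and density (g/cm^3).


Thickness in cm = 1.7 / 10 = 0.17 cm
Volume = 30.1 x 0.17 = 5.117 cm^3
Density = 2.77 / 5.117 = 0.541 g/cm^3


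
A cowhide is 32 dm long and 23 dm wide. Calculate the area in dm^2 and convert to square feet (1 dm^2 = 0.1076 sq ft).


736 dm^2
79.19 sq ft

Area = 32 x 23 = 736 dm^2
Conversion: 736 x 0.1076 = 79.19 sq ft


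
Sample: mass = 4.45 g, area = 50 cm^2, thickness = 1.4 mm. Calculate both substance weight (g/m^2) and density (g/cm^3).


Substance weight = 890.0 g/m^2
Density = 0.636 g/cm^3

SW = 4.45 / 50 x 10000 = 890.0 g/m^2
Volume = 50 x 1.4 / 10 = 7.00 cm^3
Density = 4.45 / 7.00 = 0.636 g/cm^3


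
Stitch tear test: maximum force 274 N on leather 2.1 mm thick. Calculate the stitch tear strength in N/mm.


130.5 N/mm

Stitch tear strength = force / thickness
STS = 274 / 2.1 = 130.5 N/mm


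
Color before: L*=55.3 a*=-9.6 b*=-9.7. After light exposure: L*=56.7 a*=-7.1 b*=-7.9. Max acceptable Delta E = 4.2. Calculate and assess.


dL = 1.4, da = 2.5, db = 1.8
dE = sqrt((1.4)^2 + (2.5)^2 + (1.8)^2) = 3.38
Max = 4.2
Passes: Yes


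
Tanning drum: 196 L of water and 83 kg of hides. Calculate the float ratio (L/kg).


Float ratio = water / hide weight
Ratio = 196 / 83 = 2.4


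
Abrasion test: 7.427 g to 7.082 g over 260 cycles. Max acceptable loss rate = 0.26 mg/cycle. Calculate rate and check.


Rate = 1.327 mg/cycle
Passes: No

Loss = 7.427 - 7.082 = 0.345 g
Rate = 0.345 g / 260 cycles x 1000 = 1.327 mg/cycle
Max = 0.26 mg/cycle
Passes: No


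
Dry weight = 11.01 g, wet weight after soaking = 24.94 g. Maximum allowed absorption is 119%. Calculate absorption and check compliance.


WA = (24.94 - 11.01) / 11.01 x 100 = 126.5%
Maximum allowed: 119%
Compliant: No


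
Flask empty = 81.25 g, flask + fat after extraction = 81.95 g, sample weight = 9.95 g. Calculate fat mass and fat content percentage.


Fat mass = 0.70 g
Fat content = 7.0%

Fat mass = 81.95 - 81.25 = 0.70 g
Fat% = 0.70 / 9.95 x 100 = 7.0%


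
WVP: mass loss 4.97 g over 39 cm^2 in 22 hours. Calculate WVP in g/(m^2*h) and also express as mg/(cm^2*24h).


WVP = 57.93 g/(m^2*h)
Daily rate = 139.02 mg/(cm^2*24h)

WVP = 4.97 / (39 x 22) x 10000 = 57.93 g/(m^2*h)
Mass loss in mg = 4.97 x 1000 = 4970 mg
Per cm^2 per 24h in mg: 4970 x 24 / (39 x 22) = 119280 / 858 = 139.02 mg/(cm^2*24h)


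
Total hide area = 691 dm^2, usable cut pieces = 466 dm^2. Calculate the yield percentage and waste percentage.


Yield = 67.4%
Waste = 32.6%

Yield = 466 / 691 x 100 = 67.4%
Waste = 691 - 466 = 225 dm^2
Waste% = 100 - 67.4 = 32.6%


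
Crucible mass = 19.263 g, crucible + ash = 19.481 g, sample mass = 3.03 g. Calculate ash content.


Ash mass = 19.481 - 19.263 = 0.218 g
Ash% = 0.218 / 3.03 x 100 = 7.19%


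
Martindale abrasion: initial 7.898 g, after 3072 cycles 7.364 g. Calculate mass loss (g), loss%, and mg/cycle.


Mass loss = 0.534 g
Loss = 6.76%
Rate = 0.174 mg/cycle


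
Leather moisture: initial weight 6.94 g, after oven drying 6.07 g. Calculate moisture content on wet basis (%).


12.5%

Moisture = 6.94 - 6.07 = 0.87 g
MC = 0.87 / 6.94 x 100 = 12.5%


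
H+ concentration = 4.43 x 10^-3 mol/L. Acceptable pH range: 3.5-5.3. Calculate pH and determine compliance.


pH = -log10(4.43 x 10^-3) = 2.35
Range: 3.5 to 5.3
Compliant: No


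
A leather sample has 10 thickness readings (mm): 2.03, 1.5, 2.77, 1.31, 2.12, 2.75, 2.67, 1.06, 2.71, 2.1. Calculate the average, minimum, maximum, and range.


Average = 2.10 mm
Min = 1.06 mm
Max = 2.77 mm
Range = 1.71 mm

Sum = 21.02
Average = 21.02 / 10 = 2.10 mm
Minimum = 1.06 mm
Maximum = 2.77 mm
Range = 2.77 - 1.06 = 1.71 mm


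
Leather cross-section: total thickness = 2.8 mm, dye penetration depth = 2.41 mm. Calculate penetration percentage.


86.1%

Penetration% = 2.41 / 2.8 x 100
Penetration = 86.1%


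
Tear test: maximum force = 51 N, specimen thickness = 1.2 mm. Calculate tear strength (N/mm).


Tear strength = force / thickness
Tear = 51 / 1.2 = 42.5 N/mm


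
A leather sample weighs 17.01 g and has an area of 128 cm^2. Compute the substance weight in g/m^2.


Substance weight = mass / area x 10000
SW = 17.01 / 128 x 10000
SW = 1328.9 g/m^2


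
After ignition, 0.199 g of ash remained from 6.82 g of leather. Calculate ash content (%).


2.92%


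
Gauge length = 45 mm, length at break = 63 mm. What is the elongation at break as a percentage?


Extension = 63 - 45 = 18 mm
Elongation = 18 / 45 x 100 = 40.0%


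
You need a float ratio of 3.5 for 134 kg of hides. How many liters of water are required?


469.0 L

Water = hide weight x target ratio
Water = 134 x 3.5 = 469.0 L


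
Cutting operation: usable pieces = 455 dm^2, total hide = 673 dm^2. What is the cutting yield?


Yield = usable / total x 100
Yield = 455 / 673 x 100 = 67.6%


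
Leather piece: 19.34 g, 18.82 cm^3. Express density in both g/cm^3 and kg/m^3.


1.028 g/cm^3
1028 kg/m^3

Density = 19.34 / 18.82 = 1.028 g/cm^3
Convert: 1.028 x 1000 = 1028 kg/m^3


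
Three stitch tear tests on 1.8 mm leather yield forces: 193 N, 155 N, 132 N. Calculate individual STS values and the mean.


STS1 = 107.2 N/mm
STS2 = 86.1 N/mm
STS3 = 73.3 N/mm
Mean = 88.9 N/mm

STS1 = 193 / 1.8 = 107.2 N/mm
STS2 = 155 / 1.8 = 86.1 N/mm
STS3 = 132 / 1.8 = 73.3 N/mm
Mean = (107.2 + 86.1 + 73.3) / 3 = 88.9 N/mm


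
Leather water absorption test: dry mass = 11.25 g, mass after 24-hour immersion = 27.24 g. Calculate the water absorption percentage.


142.1%


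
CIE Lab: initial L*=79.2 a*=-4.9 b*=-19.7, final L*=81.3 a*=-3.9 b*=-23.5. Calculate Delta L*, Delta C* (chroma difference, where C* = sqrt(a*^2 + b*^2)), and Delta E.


Delta L* = 2.1
Delta C* = 3.52
Delta E = 4.46

Delta L* = 81.3 - 79.2 = 2.1
C1* = sqrt((-4.9)^2 + (-19.7)^2) = 20.300
C2* = sqrt((-3.9)^2 + (-23.5)^2) = 23.821
Delta C* = 23.821 - 20.300 = 3.52
Delta E = sqrt((2.1)^2 + (1.0)^2 + (-3.8)^2) = 4.46


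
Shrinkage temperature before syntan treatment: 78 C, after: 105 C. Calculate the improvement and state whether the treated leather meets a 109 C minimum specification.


Improvement = 27 C
Meets 109 C spec: No


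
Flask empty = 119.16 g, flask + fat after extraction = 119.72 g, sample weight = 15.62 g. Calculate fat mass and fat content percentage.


Fat mass = 119.72 - 119.16 = 0.56 g
Fat% = 0.56 / 15.62 x 100 = 3.6%


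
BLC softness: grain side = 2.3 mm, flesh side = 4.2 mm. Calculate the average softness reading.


Average = (2.3 + 4.2) / 2
Average = 3.25 mm


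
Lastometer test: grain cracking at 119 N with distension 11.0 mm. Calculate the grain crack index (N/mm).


10.8 N/mm

Grain crack index = force / distension
Index = 119 / 11.0 = 10.8 N/mm


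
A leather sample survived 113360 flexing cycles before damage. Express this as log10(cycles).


5.05

log10(113360) = 5.05


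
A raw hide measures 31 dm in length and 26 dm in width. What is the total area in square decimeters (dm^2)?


Area = length x width
Area = 31 x 26 = 806 dm^2


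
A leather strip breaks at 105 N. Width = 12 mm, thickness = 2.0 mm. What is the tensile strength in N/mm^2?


4.38 N/mm^2

Cross-sectional area = 12 x 2.0 = 24.0 mm^2
Tensile strength = 105 / 24.0 = 4.38 N/mm^2


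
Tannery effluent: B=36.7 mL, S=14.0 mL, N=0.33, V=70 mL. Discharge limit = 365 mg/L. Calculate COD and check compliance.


COD = 856.1 mg/L
Compliant: No

COD = (36.7 - 14.0) x 0.33 x 8000 / 70 = 856.1 mg/L
Limit: 365 mg/L
Compliant: No


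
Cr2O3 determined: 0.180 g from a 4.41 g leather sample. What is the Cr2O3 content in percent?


Cr2O3% = 0.180 / 4.41 x 100
Cr2O3% = 4.08%


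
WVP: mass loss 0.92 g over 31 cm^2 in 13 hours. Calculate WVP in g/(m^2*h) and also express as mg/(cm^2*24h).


WVP = 0.92 / (31 x 13) x 10000 = 22.83 g/(m^2*h)
Mass loss in mg = 0.92 x 1000 = 920 mg
Per cm^2 per 24h in mg: 920 x 24 / (31 x 13) = 22080 / 403 = 54.79 mg/(cm^2*24h)


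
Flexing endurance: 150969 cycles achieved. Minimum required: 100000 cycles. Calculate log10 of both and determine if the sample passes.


Achieved: log10 = 5.18
Required: log10 = 5.00
Passes: Yes

log10(150969) = 5.18
log10(100000) = 5.00
Passes: Yes


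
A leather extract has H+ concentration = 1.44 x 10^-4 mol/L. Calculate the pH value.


pH = -log10[H+]
pH = -log10(1.44 x 10^-4) = 3.84


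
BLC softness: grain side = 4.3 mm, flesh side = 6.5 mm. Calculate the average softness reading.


5.40 mm


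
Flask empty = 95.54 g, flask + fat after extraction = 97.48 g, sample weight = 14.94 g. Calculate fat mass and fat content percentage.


Fat mass = 1.94 g
Fat content = 13.0%


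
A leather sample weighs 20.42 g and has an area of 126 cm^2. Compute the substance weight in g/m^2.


Substance weight = mass / area x 10000
SW = 20.42 / 126 x 10000
SW = 1620.6 g/m^2


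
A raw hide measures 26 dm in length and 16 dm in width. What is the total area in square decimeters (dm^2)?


Area = length x width
Area = 26 x 16 = 416 dm^2


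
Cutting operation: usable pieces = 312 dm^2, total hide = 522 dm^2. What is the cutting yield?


59.8%


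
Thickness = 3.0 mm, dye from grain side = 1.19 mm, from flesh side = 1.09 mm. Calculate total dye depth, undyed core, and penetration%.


Total dyed = 1.19 + 1.09 = 2.28 mm
Undyed core = 3.0 - 2.28 = 0.72 mm
Penetration = 2.28 / 3.0 x 100 = 76.0%
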